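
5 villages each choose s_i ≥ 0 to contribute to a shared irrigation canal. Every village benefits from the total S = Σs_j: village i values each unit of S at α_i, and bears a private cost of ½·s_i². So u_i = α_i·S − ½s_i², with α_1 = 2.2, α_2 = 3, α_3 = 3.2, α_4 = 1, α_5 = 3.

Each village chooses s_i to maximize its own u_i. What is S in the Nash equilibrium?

12.4

Village i's FOC: ∂u_i/∂s_i = α_i − s_i = 0, so s_i* = α_i.
NE contributions = (2.2, 3, 3.2, 1, 3); S = 12.4.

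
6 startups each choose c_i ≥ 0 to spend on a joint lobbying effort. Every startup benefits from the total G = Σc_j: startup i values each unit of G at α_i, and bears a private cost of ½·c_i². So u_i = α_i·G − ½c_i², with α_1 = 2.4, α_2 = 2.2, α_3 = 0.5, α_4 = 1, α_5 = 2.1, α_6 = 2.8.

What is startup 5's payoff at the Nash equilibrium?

Startup i's FOC: ∂u_i/∂c_i = α_i − c_i = 0, so c_i* = α_i.
NE contributions = (2.4, 2.2, 0.5, 1, 2.1, 2.8); G = 11.
u_5 = α_5·G − ½·(c_5)² = 2.1·11 − ½·2.1² = 20.895.

20.895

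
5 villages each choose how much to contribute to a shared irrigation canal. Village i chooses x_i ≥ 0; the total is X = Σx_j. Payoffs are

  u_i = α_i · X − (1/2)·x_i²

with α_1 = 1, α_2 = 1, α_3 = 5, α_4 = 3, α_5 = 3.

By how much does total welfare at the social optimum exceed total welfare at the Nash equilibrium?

Village i's FOC: ∂u_i/∂x_i = α_i − x_i = 0, so x_i* = α_i.
NE contributions = (1, 1, 5, 3, 3); X = 13.
W^NE = (Σα)·X − ½Σα_i² = 13² − ½·45 = 146.5.
Planner sets x_i = Σα_j = 13 for every i, so X^SO = 5·13 = 65.
W^SO = (Σα)·X^SO − ½·5·(Σα)² = (5/2)·13² = 422.5.
Deadweight loss = W^SO − W^NE = 276.

276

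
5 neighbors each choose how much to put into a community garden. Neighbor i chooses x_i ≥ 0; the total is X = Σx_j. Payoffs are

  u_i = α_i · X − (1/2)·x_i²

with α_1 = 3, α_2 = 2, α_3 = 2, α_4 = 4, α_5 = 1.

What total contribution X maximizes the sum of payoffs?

60

Planner FOC: ∂(Σu_j)/∂x_i = (Σα_j) − x_i = 0, so x_i^SO = Σα_j = 12 for every i; X^SO = 60.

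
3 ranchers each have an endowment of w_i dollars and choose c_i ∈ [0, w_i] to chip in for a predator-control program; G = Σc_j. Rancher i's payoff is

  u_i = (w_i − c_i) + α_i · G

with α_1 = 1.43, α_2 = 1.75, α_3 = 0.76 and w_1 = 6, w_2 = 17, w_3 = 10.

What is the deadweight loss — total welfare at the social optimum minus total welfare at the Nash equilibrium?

29.4

∂u_i/∂c_i = α_i − 1, so rancher i contributes w_i if α_i > 1, else 0.
α_i > 1 for i ∈ {1, 2}; NE contributions (6, 17, 0), G = 23.
W^NE = Σw_i − G^NE + (Σα_i)·G^NE = 33 + 2.94·23 = 100.62.
Planner: ∂(Σu_j)/∂c_i = Σα_j − 1 = 2.94 > 0, so everyone contributes w_i; G^SO = 33, W^SO = 33 + 2.94·33 = 130.02.
Deadweight loss = 29.4.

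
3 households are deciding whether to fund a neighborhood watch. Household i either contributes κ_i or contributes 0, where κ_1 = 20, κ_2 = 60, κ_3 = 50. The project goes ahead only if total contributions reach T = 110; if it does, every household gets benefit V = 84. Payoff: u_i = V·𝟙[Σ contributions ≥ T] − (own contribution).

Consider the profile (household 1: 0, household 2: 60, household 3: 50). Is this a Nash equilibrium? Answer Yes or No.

Yes

Total = 110 ≥ 110: provided.
Household 1 (pledges 0, payoff 84): pledging 20 → total 130, payoff 64. No gain.
Household 2 (pledges 60, payoff 24): dropping to 0 → total 50, payoff 0. No gain.
Household 3 (pledges 50, payoff 34): dropping to 0 → total 60, payoff 0. No gain.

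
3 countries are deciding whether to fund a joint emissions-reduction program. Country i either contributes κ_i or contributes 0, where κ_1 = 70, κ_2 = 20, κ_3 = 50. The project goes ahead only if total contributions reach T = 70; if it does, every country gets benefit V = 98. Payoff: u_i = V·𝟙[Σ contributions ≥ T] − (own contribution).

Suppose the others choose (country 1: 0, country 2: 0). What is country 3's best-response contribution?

0

Others' total = 0. Even contributing 50 gives 50 < 70: no benefit either way.
Best response: 0.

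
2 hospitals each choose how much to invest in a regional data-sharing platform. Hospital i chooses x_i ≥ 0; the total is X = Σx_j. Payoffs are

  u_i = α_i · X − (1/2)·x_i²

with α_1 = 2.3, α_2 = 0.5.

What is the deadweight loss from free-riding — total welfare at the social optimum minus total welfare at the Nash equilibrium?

Hospital i's FOC: ∂u_i/∂x_i = α_i − x_i = 0, so x_i* = α_i.
NE contributions = (2.3, 0.5); X = 2.8.
W^NE = (Σα)·X − ½Σα_i² = 2.8² − ½·5.54 = 5.07.
Planner sets x_i = Σα_j = 2.8 for every i, so X^SO = 2·2.8 = 5.6.
W^SO = (Σα)·X^SO − ½·2·(Σα)² = (2/2)·2.8² = 7.84.
Deadweight loss = W^SO − W^NE = 2.77.

2.77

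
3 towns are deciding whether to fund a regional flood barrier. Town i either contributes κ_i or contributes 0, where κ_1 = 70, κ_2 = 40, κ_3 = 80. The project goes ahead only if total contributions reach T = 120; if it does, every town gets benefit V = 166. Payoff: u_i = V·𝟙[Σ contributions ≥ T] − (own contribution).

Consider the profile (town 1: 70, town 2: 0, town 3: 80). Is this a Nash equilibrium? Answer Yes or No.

Yes

Total = 150 ≥ 120: provided.
Town 1 (pledges 70, payoff 96): dropping to 0 → total 80, payoff 0. No gain.
Town 2 (pledges 0, payoff 166): pledging 40 → total 190, payoff 126. No gain.
Town 3 (pledges 80, payoff 86): dropping to 0 → total 70, payoff 0. No gain.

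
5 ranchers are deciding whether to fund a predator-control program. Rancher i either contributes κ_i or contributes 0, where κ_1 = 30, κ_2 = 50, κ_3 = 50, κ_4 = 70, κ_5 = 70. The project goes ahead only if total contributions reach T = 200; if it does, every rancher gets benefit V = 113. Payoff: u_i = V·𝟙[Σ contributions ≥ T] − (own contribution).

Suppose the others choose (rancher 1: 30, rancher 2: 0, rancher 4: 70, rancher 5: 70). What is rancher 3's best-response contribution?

50

Others' total = 170. Contributing 50 brings total to 220 ≥ 200: gain V − κ_3 = 63.
Best response: 50.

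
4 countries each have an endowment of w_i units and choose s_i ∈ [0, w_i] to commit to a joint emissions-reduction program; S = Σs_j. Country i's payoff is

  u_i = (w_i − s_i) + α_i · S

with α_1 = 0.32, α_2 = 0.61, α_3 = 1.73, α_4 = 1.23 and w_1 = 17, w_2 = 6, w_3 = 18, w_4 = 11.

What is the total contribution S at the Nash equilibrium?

∂u_i/∂s_i = α_i − 1, so country i contributes w_i if α_i > 1, else 0.
α_i > 1 for i ∈ {3, 4}; NE contributions (0, 0, 18, 11), S = 29.

29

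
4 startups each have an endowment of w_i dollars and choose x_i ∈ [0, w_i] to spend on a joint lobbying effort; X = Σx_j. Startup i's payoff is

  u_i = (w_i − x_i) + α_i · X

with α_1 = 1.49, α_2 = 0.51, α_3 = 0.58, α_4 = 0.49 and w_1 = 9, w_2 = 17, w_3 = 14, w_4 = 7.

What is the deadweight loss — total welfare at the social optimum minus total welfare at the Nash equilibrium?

∂u_i/∂x_i = α_i − 1, so startup i contributes w_i if α_i > 1, else 0.
α_i > 1 for i ∈ {1}; NE contributions (9, 0, 0, 0), X = 9.
W^NE = Σw_i − X^NE + (Σα_i)·X^NE = 47 + 2.07·9 = 65.63.
Planner: ∂(Σu_j)/∂x_i = Σα_j − 1 = 2.07 > 0, so everyone contributes w_i; X^SO = 47, W^SO = 47 + 2.07·47 = 144.29.
Deadweight loss = 78.66.

78.66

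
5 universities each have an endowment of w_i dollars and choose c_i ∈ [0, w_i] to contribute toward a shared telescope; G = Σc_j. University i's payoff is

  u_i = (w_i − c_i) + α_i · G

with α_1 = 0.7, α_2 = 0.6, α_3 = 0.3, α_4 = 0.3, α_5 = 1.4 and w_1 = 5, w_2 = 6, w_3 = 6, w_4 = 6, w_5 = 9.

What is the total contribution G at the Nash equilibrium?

9

∂u_i/∂c_i = α_i − 1, so university i contributes w_i if α_i > 1, else 0.
α_i > 1 for i ∈ {5}; NE contributions (0, 0, 0, 0, 9), G = 9.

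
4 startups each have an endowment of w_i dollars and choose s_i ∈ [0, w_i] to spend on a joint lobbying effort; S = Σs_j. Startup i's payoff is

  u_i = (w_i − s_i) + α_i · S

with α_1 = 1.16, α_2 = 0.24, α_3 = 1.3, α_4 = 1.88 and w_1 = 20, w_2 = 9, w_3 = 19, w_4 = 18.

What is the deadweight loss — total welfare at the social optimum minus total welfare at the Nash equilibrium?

∂u_i/∂s_i = α_i − 1, so startup i contributes w_i if α_i > 1, else 0.
α_i > 1 for i ∈ {1, 3, 4}; NE contributions (20, 0, 19, 18), S = 57.
W^NE = Σw_i − S^NE + (Σα_i)·S^NE = 66 + 3.58·57 = 270.06.
Planner: ∂(Σu_j)/∂s_i = Σα_j − 1 = 3.58 > 0, so everyone contributes w_i; S^SO = 66, W^SO = 66 + 3.58·66 = 302.28.
Deadweight loss = 32.22.

32.22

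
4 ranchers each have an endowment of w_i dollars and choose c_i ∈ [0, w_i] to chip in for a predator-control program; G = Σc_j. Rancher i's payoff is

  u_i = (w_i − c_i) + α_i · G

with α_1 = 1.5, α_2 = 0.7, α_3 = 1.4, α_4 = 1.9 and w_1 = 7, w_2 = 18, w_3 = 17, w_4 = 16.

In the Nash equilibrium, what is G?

40

∂u_i/∂c_i = α_i − 1, so rancher i contributes w_i if α_i > 1, else 0.
α_i > 1 for i ∈ {1, 3, 4}; NE contributions (7, 0, 17, 16), G = 40.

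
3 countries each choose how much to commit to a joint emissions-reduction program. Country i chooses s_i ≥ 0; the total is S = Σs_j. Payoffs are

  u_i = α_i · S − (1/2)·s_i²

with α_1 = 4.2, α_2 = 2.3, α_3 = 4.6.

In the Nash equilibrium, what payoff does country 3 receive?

Country i's FOC: ∂u_i/∂s_i = α_i − s_i = 0, so s_i* = α_i.
NE contributions = (4.2, 2.3, 4.6); S = 11.1.
u_3 = α_3·S − ½·(s_3)² = 4.6·11.1 − ½·4.6² = 40.48.

40.48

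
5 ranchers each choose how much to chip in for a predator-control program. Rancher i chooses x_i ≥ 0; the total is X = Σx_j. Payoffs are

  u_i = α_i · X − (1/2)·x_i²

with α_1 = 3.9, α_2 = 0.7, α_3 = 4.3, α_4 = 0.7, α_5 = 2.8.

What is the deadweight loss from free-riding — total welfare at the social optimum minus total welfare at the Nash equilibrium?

251.9

Rancher i's FOC: ∂u_i/∂x_i = α_i − x_i = 0, so x_i* = α_i.
NE contributions = (3.9, 0.7, 4.3, 0.7, 2.8); X = 12.4.
W^NE = (Σα)·X − ½Σα_i² = 12.4² − ½·42.52 = 132.5.
Planner sets x_i = Σα_j = 12.4 for every i, so X^SO = 5·12.4 = 62.
W^SO = (Σα)·X^SO − ½·5·(Σα)² = (5/2)·12.4² = 384.4.
Deadweight loss = W^SO − W^NE = 251.9.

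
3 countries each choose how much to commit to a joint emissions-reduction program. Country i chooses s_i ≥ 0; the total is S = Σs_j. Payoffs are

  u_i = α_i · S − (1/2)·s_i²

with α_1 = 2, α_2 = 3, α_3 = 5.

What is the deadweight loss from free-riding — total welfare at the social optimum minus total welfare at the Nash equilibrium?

Country i's FOC: ∂u_i/∂s_i = α_i − s_i = 0, so s_i* = α_i.
NE contributions = (2, 3, 5); S = 10.
W^NE = (Σα)·S − ½Σα_i² = 10² − ½·38 = 81.
Planner sets s_i = Σα_j = 10 for every i, so S^SO = 3·10 = 30.
W^SO = (Σα)·S^SO − ½·3·(Σα)² = (3/2)·10² = 150.
Deadweight loss = W^SO − W^NE = 69.

69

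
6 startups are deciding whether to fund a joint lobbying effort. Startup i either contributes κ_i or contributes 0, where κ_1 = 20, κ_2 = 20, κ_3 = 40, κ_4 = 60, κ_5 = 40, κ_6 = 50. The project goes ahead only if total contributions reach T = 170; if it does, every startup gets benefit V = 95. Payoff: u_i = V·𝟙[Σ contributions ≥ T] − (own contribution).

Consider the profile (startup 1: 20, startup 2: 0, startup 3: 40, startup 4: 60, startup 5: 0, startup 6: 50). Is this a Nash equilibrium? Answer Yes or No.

Total = 170 ≥ 170: provided.
Startup 1 (pledges 20, payoff 75): dropping to 0 → total 150, payoff 0. No gain.
Startup 2 (pledges 0, payoff 95): pledging 20 → total 190, payoff 75. No gain.
Startup 3 (pledges 40, payoff 55): dropping to 0 → total 130, payoff 0. No gain.
Startup 4 (pledges 60, payoff 35): dropping to 0 → total 110, payoff 0. No gain.
Startup 5 (pledges 0, payoff 95): pledging 40 → total 210, payoff 55. No gain.
Startup 6 (pledges 50, payoff 45): dropping to 0 → total 120, payoff 0. No gain.

Yes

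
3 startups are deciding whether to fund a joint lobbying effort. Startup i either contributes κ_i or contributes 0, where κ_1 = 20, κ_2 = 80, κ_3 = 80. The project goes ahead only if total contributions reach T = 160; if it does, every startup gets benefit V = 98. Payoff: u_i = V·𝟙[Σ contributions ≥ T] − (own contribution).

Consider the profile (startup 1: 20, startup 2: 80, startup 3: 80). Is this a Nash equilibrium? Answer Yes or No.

No

Total = 180 ≥ 160: provided.
Startup 1 (pledges 20, payoff 78): dropping to 0 → total 160, payoff 98. Profitable deviation.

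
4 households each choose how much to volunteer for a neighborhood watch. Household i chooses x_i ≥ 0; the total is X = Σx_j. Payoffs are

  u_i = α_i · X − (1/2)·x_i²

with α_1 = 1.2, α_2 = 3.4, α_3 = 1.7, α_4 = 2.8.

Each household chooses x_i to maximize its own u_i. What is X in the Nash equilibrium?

9.1

Household i's FOC: ∂u_i/∂x_i = α_i − x_i = 0, so x_i* = α_i.
NE contributions = (1.2, 3.4, 1.7, 2.8); X = 9.1.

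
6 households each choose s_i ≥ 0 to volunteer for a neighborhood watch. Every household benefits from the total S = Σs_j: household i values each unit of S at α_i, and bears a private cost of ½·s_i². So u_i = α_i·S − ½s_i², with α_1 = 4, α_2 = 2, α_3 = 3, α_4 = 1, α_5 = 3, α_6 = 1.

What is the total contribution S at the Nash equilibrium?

Household i's FOC: ∂u_i/∂s_i = α_i − s_i = 0, so s_i* = α_i.
NE contributions = (4, 2, 3, 1, 3, 1); S = 14.

14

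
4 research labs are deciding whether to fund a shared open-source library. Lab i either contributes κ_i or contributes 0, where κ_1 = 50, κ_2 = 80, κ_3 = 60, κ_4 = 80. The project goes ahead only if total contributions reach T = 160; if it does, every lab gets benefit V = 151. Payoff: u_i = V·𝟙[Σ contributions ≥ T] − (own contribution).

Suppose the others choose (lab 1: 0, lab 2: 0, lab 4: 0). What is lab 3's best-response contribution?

0

Others' total = 0. Even contributing 60 gives 60 < 160: no benefit either way.
Best response: 0.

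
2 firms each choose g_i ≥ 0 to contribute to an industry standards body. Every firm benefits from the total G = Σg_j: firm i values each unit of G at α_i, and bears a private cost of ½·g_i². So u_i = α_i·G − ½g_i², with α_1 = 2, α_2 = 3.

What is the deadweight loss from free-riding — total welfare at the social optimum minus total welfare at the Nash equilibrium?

6.5

Firm i's FOC: ∂u_i/∂g_i = α_i − g_i = 0, so g_i* = α_i.
NE contributions = (2, 3); G = 5.
W^NE = (Σα)·G − ½Σα_i² = 5² − ½·13 = 18.5.
Planner sets g_i = Σα_j = 5 for every i, so G^SO = 2·5 = 10.
W^SO = (Σα)·G^SO − ½·2·(Σα)² = (2/2)·5² = 25.
Deadweight loss = W^SO − W^NE = 6.5.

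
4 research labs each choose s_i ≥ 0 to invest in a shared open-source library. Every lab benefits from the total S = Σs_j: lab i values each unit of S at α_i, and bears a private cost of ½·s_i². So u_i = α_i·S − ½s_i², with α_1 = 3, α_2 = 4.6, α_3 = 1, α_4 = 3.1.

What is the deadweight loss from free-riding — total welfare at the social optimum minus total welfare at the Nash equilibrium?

157.275

Lab i's FOC: ∂u_i/∂s_i = α_i − s_i = 0, so s_i* = α_i.
NE contributions = (3, 4.6, 1, 3.1); S = 11.7.
W^NE = (Σα)·S − ½Σα_i² = 11.7² − ½·40.77 = 116.505.
Planner sets s_i = Σα_j = 11.7 for every i, so S^SO = 4·11.7 = 46.8.
W^SO = (Σα)·S^SO − ½·4·(Σα)² = (4/2)·11.7² = 273.78.
Deadweight loss = W^SO − W^NE = 157.275.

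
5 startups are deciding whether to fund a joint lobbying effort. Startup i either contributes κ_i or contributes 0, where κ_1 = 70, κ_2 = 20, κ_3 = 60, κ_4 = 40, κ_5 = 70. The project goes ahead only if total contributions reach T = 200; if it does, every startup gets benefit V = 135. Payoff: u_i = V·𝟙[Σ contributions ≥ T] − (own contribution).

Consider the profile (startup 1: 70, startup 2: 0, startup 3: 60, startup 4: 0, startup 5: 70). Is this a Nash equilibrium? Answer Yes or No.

Yes

Total = 200 ≥ 200: provided.
Startup 1 (pledges 70, payoff 65): dropping to 0 → total 130, payoff 0. No gain.
Startup 2 (pledges 0, payoff 135): pledging 20 → total 220, payoff 115. No gain.
Startup 3 (pledges 60, payoff 75): dropping to 0 → total 140, payoff 0. No gain.
Startup 4 (pledges 0, payoff 135): pledging 40 → total 240, payoff 95. No gain.
Startup 5 (pledges 70, payoff 65): dropping to 0 → total 130, payoff 0. No gain.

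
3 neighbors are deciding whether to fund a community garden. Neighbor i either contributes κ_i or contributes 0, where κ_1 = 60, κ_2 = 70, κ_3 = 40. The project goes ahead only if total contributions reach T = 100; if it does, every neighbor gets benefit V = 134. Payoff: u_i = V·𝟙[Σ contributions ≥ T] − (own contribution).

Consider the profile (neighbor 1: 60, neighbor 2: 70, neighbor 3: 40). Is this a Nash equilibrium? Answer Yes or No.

No

Total = 170 ≥ 100: provided.
Neighbor 1 (pledges 60, payoff 74): dropping to 0 → total 110, payoff 134. Profitable deviation.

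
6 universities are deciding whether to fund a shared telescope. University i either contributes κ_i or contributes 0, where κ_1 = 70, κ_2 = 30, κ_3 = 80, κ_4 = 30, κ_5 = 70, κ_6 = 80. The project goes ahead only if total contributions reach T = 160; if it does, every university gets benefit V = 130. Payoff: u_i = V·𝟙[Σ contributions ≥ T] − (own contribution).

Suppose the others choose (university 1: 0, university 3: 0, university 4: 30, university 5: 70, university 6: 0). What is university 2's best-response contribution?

Others' total = 100. Even contributing 30 gives 130 < 160: no benefit either way.
Best response: 0.

0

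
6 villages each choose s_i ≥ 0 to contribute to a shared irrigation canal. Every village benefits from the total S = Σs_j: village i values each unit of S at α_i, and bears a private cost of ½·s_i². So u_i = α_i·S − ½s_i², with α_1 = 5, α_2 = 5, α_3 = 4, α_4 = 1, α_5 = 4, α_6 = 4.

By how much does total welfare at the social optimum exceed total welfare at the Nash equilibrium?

Village i's FOC: ∂u_i/∂s_i = α_i − s_i = 0, so s_i* = α_i.
NE contributions = (5, 5, 4, 1, 4, 4); S = 23.
W^NE = (Σα)·S − ½Σα_i² = 23² − ½·99 = 479.5.
Planner sets s_i = Σα_j = 23 for every i, so S^SO = 6·23 = 138.
W^SO = (Σα)·S^SO − ½·6·(Σα)² = (6/2)·23² = 1587.
Deadweight loss = W^SO − W^NE = 1107.5.

1107.5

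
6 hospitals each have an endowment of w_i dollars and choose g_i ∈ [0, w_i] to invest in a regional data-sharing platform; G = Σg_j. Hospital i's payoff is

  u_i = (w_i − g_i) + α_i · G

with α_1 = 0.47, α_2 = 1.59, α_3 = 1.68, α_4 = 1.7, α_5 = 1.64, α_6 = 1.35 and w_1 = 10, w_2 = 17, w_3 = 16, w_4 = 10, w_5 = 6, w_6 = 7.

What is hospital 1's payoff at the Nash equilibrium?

36.32

∂u_i/∂g_i = α_i − 1, so hospital i contributes w_i if α_i > 1, else 0.
α_i > 1 for i ∈ {2, 3, 4, 5, 6}; NE contributions (0, 17, 16, 10, 6, 7), G = 56.
u_1 = (10 − 0) + 0.47·56 = 36.32.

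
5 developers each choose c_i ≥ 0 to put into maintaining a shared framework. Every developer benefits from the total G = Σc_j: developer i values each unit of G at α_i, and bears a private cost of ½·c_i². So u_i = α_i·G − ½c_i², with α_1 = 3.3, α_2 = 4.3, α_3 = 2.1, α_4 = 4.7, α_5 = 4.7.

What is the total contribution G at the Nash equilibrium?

Developer i's FOC: ∂u_i/∂c_i = α_i − c_i = 0, so c_i* = α_i.
NE contributions = (3.3, 4.3, 2.1, 4.7, 4.7); G = 19.1.

19.1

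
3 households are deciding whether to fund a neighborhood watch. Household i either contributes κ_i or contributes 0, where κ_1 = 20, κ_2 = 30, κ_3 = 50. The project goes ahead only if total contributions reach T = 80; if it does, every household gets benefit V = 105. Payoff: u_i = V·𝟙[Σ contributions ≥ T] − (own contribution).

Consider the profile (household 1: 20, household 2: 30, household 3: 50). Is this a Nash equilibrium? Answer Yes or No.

No

Total = 100 ≥ 80: provided.
Household 1 (pledges 20, payoff 85): dropping to 0 → total 80, payoff 105. Profitable deviation.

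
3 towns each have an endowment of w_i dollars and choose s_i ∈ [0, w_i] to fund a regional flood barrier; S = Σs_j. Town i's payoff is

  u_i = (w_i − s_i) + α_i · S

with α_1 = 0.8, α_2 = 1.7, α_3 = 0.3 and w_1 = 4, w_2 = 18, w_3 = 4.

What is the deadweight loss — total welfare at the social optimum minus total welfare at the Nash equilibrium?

∂u_i/∂s_i = α_i − 1, so town i contributes w_i if α_i > 1, else 0.
α_i > 1 for i ∈ {2}; NE contributions (0, 18, 0), S = 18.
W^NE = Σw_i − S^NE + (Σα_i)·S^NE = 26 + 1.8·18 = 58.4.
Planner: ∂(Σu_j)/∂s_i = Σα_j − 1 = 1.8 > 0, so everyone contributes w_i; S^SO = 26, W^SO = 26 + 1.8·26 = 72.8.
Deadweight loss = 14.4.

14.4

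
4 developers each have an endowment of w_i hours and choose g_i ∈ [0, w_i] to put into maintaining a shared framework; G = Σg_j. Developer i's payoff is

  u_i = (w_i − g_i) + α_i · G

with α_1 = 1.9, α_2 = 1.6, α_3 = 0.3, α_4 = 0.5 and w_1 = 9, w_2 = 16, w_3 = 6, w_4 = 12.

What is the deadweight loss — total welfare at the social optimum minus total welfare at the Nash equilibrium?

59.4

∂u_i/∂g_i = α_i − 1, so developer i contributes w_i if α_i > 1, else 0.
α_i > 1 for i ∈ {1, 2}; NE contributions (9, 16, 0, 0), G = 25.
W^NE = Σw_i − G^NE + (Σα_i)·G^NE = 43 + 3.3·25 = 125.5.
Planner: ∂(Σu_j)/∂g_i = Σα_j − 1 = 3.3 > 0, so everyone contributes w_i; G^SO = 43, W^SO = 43 + 3.3·43 = 184.9.
Deadweight loss = 59.4.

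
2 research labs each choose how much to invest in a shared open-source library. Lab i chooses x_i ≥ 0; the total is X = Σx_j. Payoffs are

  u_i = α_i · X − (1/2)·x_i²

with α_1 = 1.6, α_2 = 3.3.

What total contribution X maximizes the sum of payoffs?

Planner FOC: ∂(Σu_j)/∂x_i = (Σα_j) − x_i = 0, so x_i^SO = Σα_j = 4.9 for every i; X^SO = 9.8.

9.8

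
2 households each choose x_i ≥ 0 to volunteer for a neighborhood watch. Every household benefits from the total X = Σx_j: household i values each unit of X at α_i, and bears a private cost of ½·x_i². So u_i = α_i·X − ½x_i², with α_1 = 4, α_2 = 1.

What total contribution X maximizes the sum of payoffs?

Planner FOC: ∂(Σu_j)/∂x_i = (Σα_j) − x_i = 0, so x_i^SO = Σα_j = 5 for every i; X^SO = 10.

10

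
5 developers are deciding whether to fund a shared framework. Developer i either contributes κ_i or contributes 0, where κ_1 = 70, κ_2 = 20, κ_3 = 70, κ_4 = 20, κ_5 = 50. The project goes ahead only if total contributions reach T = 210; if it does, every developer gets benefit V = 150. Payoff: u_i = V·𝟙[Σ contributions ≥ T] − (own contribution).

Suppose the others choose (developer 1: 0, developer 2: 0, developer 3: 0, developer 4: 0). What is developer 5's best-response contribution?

Others' total = 0. Even contributing 50 gives 50 < 210: no benefit either way.
Best response: 0.

0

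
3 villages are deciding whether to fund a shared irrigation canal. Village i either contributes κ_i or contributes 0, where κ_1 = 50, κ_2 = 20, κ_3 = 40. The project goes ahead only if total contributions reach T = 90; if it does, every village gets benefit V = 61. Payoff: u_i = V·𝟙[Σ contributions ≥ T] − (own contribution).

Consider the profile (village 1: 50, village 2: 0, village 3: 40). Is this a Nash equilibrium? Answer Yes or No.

Yes

Total = 90 ≥ 90: provided.
Village 1 (pledges 50, payoff 11): dropping to 0 → total 40, payoff 0. No gain.
Village 2 (pledges 0, payoff 61): pledging 20 → total 110, payoff 41. No gain.
Village 3 (pledges 40, payoff 21): dropping to 0 → total 50, payoff 0. No gain.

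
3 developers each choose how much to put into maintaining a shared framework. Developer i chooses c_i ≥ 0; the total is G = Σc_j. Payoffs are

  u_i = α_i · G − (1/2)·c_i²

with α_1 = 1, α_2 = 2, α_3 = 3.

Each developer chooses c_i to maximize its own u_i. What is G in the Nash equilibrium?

6

Developer i's FOC: ∂u_i/∂c_i = α_i − c_i = 0, so c_i* = α_i.
NE contributions = (1, 2, 3); G = 6.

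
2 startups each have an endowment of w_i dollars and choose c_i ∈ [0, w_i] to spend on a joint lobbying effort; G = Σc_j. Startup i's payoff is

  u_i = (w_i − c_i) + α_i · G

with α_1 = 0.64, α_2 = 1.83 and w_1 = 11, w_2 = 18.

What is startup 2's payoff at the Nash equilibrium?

32.94

∂u_i/∂c_i = α_i − 1, so startup i contributes w_i if α_i > 1, else 0.
α_i > 1 for i ∈ {2}; NE contributions (0, 18), G = 18.
u_2 = (18 − 18) + 1.83·18 = 32.94.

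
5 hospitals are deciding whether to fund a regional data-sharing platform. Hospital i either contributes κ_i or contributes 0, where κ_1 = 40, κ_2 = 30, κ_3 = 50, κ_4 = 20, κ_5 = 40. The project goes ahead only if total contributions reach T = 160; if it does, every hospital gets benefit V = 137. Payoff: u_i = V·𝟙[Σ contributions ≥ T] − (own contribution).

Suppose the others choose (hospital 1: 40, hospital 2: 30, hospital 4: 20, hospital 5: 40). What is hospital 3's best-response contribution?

Others' total = 130. Contributing 50 brings total to 180 ≥ 160: gain V − κ_3 = 87.
Best response: 50.

50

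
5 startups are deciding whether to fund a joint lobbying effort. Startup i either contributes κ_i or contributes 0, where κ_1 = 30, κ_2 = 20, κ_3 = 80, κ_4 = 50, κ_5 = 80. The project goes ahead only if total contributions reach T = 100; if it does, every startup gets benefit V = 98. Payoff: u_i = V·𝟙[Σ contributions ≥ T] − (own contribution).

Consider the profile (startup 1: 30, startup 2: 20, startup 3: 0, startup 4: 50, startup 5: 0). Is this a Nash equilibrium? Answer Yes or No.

Total = 100 ≥ 100: provided.
Startup 1 (pledges 30, payoff 68): dropping to 0 → total 70, payoff 0. No gain.
Startup 2 (pledges 20, payoff 78): dropping to 0 → total 80, payoff 0. No gain.
Startup 3 (pledges 0, payoff 98): pledging 80 → total 180, payoff 18. No gain.
Startup 4 (pledges 50, payoff 48): dropping to 0 → total 50, payoff 0. No gain.
Startup 5 (pledges 0, payoff 98): pledging 80 → total 180, payoff 18. No gain.

Yes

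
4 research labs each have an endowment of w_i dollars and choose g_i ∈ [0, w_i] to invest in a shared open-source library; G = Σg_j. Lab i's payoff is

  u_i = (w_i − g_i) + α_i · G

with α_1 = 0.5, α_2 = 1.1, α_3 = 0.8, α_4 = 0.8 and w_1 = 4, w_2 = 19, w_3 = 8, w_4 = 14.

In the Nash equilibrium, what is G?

19

∂u_i/∂g_i = α_i − 1, so lab i contributes w_i if α_i > 1, else 0.
α_i > 1 for i ∈ {2}; NE contributions (0, 19, 0, 0), G = 19.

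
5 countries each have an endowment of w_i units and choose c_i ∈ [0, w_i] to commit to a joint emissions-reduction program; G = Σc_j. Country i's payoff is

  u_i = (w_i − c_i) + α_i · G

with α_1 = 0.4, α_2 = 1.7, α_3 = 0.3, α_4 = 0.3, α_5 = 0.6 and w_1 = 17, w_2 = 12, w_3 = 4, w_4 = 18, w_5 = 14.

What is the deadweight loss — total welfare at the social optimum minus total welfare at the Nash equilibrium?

∂u_i/∂c_i = α_i − 1, so country i contributes w_i if α_i > 1, else 0.
α_i > 1 for i ∈ {2}; NE contributions (0, 12, 0, 0, 0), G = 12.
W^NE = Σw_i − G^NE + (Σα_i)·G^NE = 65 + 2.3·12 = 92.6.
Planner: ∂(Σu_j)/∂c_i = Σα_j − 1 = 2.3 > 0, so everyone contributes w_i; G^SO = 65, W^SO = 65 + 2.3·65 = 214.5.
Deadweight loss = 121.9.

121.9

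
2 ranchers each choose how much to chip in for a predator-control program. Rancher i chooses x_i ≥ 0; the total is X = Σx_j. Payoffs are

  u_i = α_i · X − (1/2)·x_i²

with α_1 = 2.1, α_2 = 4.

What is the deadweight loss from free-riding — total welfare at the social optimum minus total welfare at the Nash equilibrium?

Rancher i's FOC: ∂u_i/∂x_i = α_i − x_i = 0, so x_i* = α_i.
NE contributions = (2.1, 4); X = 6.1.
W^NE = (Σα)·X − ½Σα_i² = 6.1² − ½·20.41 = 27.005.
Planner sets x_i = Σα_j = 6.1 for every i, so X^SO = 2·6.1 = 12.2.
W^SO = (Σα)·X^SO − ½·2·(Σα)² = (2/2)·6.1² = 37.21.
Deadweight loss = W^SO − W^NE = 10.205.

10.205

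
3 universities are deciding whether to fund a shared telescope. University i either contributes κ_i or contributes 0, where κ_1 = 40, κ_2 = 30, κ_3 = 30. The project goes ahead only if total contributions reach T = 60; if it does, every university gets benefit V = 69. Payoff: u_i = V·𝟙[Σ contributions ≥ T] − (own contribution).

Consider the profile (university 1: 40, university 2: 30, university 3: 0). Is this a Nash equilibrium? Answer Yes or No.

Total = 70 ≥ 60: provided.
University 1 (pledges 40, payoff 29): dropping to 0 → total 30, payoff 0. No gain.
University 2 (pledges 30, payoff 39): dropping to 0 → total 40, payoff 0. No gain.
University 3 (pledges 0, payoff 69): pledging 30 → total 100, payoff 39. No gain.

Yes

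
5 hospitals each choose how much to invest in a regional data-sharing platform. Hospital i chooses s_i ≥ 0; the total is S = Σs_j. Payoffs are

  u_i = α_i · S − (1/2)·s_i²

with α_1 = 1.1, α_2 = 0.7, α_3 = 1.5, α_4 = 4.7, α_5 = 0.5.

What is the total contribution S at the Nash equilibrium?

Hospital i's FOC: ∂u_i/∂s_i = α_i − s_i = 0, so s_i* = α_i.
NE contributions = (1.1, 0.7, 1.5, 4.7, 0.5); S = 8.5.

8.5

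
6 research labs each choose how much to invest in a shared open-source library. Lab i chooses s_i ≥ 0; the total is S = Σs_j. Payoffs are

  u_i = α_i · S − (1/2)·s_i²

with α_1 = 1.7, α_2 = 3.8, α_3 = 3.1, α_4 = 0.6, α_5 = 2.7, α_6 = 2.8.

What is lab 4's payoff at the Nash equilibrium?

Lab i's FOC: ∂u_i/∂s_i = α_i − s_i = 0, so s_i* = α_i.
NE contributions = (1.7, 3.8, 3.1, 0.6, 2.7, 2.8); S = 14.7.
u_4 = α_4·S − ½·(s_4)² = 0.6·14.7 − ½·0.6² = 8.64.

8.64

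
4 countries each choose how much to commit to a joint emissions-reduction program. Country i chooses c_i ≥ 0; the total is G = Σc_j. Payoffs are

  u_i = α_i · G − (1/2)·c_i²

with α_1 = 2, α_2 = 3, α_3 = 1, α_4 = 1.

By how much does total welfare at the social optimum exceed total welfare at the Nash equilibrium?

Country i's FOC: ∂u_i/∂c_i = α_i − c_i = 0, so c_i* = α_i.
NE contributions = (2, 3, 1, 1); G = 7.
W^NE = (Σα)·G − ½Σα_i² = 7² − ½·15 = 41.5.
Planner sets c_i = Σα_j = 7 for every i, so G^SO = 4·7 = 28.
W^SO = (Σα)·G^SO − ½·4·(Σα)² = (4/2)·7² = 98.
Deadweight loss = W^SO − W^NE = 56.5.

56.5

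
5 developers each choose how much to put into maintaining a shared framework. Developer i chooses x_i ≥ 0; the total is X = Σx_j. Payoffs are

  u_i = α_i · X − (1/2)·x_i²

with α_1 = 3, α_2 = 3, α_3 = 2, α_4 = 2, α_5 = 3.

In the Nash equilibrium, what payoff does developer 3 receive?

Developer i's FOC: ∂u_i/∂x_i = α_i − x_i = 0, so x_i* = α_i.
NE contributions = (3, 3, 2, 2, 3); X = 13.
u_3 = α_3·X − ½·(x_3)² = 2·13 − ½·2² = 24.

24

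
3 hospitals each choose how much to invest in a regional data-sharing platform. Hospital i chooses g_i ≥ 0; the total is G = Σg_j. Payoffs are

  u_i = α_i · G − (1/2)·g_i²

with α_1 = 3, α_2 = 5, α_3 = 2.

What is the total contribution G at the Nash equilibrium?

10

Hospital i's FOC: ∂u_i/∂g_i = α_i − g_i = 0, so g_i* = α_i.
NE contributions = (3, 5, 2); G = 10.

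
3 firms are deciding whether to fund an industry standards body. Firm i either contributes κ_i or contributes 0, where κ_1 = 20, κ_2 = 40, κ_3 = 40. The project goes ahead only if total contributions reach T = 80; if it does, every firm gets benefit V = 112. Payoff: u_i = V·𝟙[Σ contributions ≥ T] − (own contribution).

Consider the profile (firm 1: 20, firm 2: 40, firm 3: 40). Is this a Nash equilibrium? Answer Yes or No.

Total = 100 ≥ 80: provided.
Firm 1 (pledges 20, payoff 92): dropping to 0 → total 80, payoff 112. Profitable deviation.

No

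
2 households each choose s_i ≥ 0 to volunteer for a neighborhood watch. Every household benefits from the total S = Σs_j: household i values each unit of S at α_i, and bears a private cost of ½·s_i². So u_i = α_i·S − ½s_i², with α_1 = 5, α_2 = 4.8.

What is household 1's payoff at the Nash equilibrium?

36.5

Household i's FOC: ∂u_i/∂s_i = α_i − s_i = 0, so s_i* = α_i.
NE contributions = (5, 4.8); S = 9.8.
u_1 = α_1·S − ½·(s_1)² = 5·9.8 − ½·5² = 36.5.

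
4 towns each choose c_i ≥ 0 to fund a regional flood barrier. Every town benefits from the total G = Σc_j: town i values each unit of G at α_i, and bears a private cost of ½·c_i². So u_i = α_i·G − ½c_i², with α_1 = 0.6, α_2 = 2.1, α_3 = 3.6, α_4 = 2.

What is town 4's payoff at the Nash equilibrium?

Town i's FOC: ∂u_i/∂c_i = α_i − c_i = 0, so c_i* = α_i.
NE contributions = (0.6, 2.1, 3.6, 2); G = 8.3.
u_4 = α_4·G − ½·(c_4)² = 2·8.3 − ½·2² = 14.6.

14.6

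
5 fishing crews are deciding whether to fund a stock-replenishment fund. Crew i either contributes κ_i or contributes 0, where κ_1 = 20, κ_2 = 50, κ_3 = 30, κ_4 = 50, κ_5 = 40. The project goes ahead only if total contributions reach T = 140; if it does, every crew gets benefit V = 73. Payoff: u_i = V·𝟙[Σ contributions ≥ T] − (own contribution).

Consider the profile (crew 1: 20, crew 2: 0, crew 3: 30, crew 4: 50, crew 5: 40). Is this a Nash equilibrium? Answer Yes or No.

Yes

Total = 140 ≥ 140: provided.
Crew 1 (pledges 20, payoff 53): dropping to 0 → total 120, payoff 0. No gain.
Crew 2 (pledges 0, payoff 73): pledging 50 → total 190, payoff 23. No gain.
Crew 3 (pledges 30, payoff 43): dropping to 0 → total 110, payoff 0. No gain.
Crew 4 (pledges 50, payoff 23): dropping to 0 → total 90, payoff 0. No gain.
Crew 5 (pledges 40, payoff 33): dropping to 0 → total 100, payoff 0. No gain.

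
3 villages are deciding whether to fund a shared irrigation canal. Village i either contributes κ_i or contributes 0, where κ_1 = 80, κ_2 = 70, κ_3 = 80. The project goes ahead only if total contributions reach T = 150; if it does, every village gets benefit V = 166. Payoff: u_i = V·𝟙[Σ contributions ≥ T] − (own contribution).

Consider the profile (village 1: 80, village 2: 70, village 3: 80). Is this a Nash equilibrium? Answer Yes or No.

Total = 230 ≥ 150: provided.
Village 1 (pledges 80, payoff 86): dropping to 0 → total 150, payoff 166. Profitable deviation.

No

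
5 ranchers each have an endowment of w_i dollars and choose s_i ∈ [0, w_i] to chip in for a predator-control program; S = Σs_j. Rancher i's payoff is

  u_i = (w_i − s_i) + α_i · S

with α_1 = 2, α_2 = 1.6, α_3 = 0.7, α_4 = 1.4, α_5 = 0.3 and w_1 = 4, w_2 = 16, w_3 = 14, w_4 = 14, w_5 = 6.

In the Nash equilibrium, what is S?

34

∂u_i/∂s_i = α_i − 1, so rancher i contributes w_i if α_i > 1, else 0.
α_i > 1 for i ∈ {1, 2, 4}; NE contributions (4, 16, 0, 14, 0), S = 34.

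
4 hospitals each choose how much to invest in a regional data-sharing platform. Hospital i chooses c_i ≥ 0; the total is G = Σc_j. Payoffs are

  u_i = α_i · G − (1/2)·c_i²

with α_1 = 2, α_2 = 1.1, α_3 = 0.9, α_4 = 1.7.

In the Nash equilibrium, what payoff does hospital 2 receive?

Hospital i's FOC: ∂u_i/∂c_i = α_i − c_i = 0, so c_i* = α_i.
NE contributions = (2, 1.1, 0.9, 1.7); G = 5.7.
u_2 = α_2·G − ½·(c_2)² = 1.1·5.7 − ½·1.1² = 5.665.

5.665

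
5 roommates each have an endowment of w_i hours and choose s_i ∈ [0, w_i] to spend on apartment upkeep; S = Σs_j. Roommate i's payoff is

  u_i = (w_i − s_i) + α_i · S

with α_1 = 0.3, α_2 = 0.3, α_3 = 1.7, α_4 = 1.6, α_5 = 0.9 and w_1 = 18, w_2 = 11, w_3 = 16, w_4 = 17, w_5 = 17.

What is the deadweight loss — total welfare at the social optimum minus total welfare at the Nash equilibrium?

∂u_i/∂s_i = α_i − 1, so roommate i contributes w_i if α_i > 1, else 0.
α_i > 1 for i ∈ {3, 4}; NE contributions (0, 0, 16, 17, 0), S = 33.
W^NE = Σw_i − S^NE + (Σα_i)·S^NE = 79 + 3.8·33 = 204.4.
Planner: ∂(Σu_j)/∂s_i = Σα_j − 1 = 3.8 > 0, so everyone contributes w_i; S^SO = 79, W^SO = 79 + 3.8·79 = 379.2.
Deadweight loss = 174.8.

174.8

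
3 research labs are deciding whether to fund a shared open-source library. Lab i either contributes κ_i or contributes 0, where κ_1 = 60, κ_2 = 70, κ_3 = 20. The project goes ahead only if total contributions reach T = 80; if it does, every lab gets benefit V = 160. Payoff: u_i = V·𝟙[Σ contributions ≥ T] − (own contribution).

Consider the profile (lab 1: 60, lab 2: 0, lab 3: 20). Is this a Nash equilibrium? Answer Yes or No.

Total = 80 ≥ 80: provided.
Lab 1 (pledges 60, payoff 100): dropping to 0 → total 20, payoff 0. No gain.
Lab 2 (pledges 0, payoff 160): pledging 70 → total 150, payoff 90. No gain.
Lab 3 (pledges 20, payoff 140): dropping to 0 → total 60, payoff 0. No gain.

Yes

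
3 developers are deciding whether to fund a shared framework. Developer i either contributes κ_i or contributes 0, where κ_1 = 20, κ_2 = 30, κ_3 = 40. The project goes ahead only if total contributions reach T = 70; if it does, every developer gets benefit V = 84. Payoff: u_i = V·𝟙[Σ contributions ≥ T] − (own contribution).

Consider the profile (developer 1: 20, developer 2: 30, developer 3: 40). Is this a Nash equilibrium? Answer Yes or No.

Total = 90 ≥ 70: provided.
Developer 1 (pledges 20, payoff 64): dropping to 0 → total 70, payoff 84. Profitable deviation.

No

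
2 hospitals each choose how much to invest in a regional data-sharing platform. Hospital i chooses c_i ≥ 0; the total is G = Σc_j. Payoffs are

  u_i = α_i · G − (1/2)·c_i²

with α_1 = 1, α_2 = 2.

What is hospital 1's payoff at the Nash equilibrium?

2.5

Hospital i's FOC: ∂u_i/∂c_i = α_i − c_i = 0, so c_i* = α_i.
NE contributions = (1, 2); G = 3.
u_1 = α_1·G − ½·(c_1)² = 1·3 − ½·1² = 2.5.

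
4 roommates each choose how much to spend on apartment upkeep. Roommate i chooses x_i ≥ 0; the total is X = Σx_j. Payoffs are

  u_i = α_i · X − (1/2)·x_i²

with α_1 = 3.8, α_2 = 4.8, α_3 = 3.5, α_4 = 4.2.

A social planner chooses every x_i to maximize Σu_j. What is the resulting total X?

65.2

Planner FOC: ∂(Σu_j)/∂x_i = (Σα_j) − x_i = 0, so x_i^SO = Σα_j = 16.3 for every i; X^SO = 65.2.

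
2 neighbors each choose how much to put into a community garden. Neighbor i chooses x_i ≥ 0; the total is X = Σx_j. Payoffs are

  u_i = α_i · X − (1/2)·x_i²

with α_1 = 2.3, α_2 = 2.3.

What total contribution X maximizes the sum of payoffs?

9.2

Planner FOC: ∂(Σu_j)/∂x_i = (Σα_j) − x_i = 0, so x_i^SO = Σα_j = 4.6 for every i; X^SO = 9.2.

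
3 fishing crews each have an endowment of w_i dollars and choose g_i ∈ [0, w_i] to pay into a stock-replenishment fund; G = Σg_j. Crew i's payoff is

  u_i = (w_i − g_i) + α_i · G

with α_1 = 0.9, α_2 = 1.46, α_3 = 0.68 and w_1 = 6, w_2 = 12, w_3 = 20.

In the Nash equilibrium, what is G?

12

∂u_i/∂g_i = α_i − 1, so crew i contributes w_i if α_i > 1, else 0.
α_i > 1 for i ∈ {2}; NE contributions (0, 12, 0), G = 12.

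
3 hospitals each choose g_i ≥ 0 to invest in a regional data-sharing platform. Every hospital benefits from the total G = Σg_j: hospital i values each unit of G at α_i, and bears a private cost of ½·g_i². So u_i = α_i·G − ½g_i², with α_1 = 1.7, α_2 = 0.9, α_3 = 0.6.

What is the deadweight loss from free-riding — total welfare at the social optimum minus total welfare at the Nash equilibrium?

7.15

Hospital i's FOC: ∂u_i/∂g_i = α_i − g_i = 0, so g_i* = α_i.
NE contributions = (1.7, 0.9, 0.6); G = 3.2.
W^NE = (Σα)·G − ½Σα_i² = 3.2² − ½·4.06 = 8.21.
Planner sets g_i = Σα_j = 3.2 for every i, so G^SO = 3·3.2 = 9.6.
W^SO = (Σα)·G^SO − ½·3·(Σα)² = (3/2)·3.2² = 15.36.
Deadweight loss = W^SO − W^NE = 7.15.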